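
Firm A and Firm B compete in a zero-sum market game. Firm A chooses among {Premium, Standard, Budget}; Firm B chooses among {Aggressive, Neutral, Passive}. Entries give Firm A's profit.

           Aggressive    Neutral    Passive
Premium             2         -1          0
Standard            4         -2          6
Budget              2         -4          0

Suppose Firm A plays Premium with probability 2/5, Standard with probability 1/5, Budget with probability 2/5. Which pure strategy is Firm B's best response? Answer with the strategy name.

If Firm B plays Aggressive, Firm A's expected payoff is (2/5)·2 + (1/5)·4 + (2/5)·2 = 12/5.
If Firm B plays Neutral, Firm A's expected payoff is (2/5)·(-1) + (1/5)·(-2) + (2/5)·(-4) = -12/5.
If Firm B plays Passive, Firm A's expected payoff is (2/5)·0 + (1/5)·6 + (2/5)·0 = 6/5.
Firm B minimizes Firm A's payoff; the smallest is -12/5, so the best response is Neutral.

Neutral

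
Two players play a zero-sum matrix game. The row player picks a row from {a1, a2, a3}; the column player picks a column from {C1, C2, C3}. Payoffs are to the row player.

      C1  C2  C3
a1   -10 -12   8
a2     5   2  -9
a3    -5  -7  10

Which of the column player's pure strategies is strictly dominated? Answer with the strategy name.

C2 holds the row player's payoff strictly below C1 in every row: -12 < -10, 2 < 5, -7 < -5.
So C1 is strictly dominated for the column player.

C1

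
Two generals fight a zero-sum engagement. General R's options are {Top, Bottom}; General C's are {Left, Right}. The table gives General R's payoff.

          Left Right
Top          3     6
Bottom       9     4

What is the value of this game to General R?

21/4

Row minima: Top → 3, Bottom → 4; maximin = 4.
Column maxima: Left → 9, Right → 6; minimax = 6.
4 ≠ 6, so there is no saddle point; optimal play is mixed.
Let General R play Top with probability p. Expected payoff against Left: 3p + 9(1−p) = −6p + 9; against Right: 6p + 4(1−p) = 2p + 4.
Setting these equal: −6p + 9 = 2p + 4 ⇒ −8p = -5 ⇒ p = 5/8, and the value is (-6)·(5/8) + 9 = 21/4.
For General C: with q = P(Left), equating Top's and Bottom's payoffs gives −3q + 6 = 5q + 4 ⇒ q = 1/4.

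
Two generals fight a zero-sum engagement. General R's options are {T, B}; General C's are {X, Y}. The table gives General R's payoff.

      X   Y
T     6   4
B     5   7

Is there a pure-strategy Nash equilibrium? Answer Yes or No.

No

Row minima: T → 4, B → 5; maximin = 5.
Column maxima: X → 6, Y → 7; minimax = 6.
5 ≠ 6, so no pure-strategy equilibrium exists.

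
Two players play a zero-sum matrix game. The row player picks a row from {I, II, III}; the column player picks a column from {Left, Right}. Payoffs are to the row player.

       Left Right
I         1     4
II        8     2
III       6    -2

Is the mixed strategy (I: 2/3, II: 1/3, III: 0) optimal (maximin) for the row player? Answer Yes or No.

Against Left this mix gives (2/3)·1 + (1/3)·8 = 10/3.
Against Right this mix gives (2/3)·4 + (1/3)·2 = 10/3.
All of the column player's active replies (Left, Right) yield 10/3, and no column does worse for the row player. The mix makes the column player indifferent and guarantees 10/3, so it is optimal.

Yes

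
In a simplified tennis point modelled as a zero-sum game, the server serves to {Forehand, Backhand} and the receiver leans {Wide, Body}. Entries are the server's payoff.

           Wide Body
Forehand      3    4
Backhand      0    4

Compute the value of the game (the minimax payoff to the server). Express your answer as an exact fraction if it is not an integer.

3

Row minima: Forehand → 3, Backhand → 0; maximin = 3.
Column maxima: Wide → 3, Body → 4; minimax = 3.
Since maximin = minimax = 3, there is a saddle point and the value is 3.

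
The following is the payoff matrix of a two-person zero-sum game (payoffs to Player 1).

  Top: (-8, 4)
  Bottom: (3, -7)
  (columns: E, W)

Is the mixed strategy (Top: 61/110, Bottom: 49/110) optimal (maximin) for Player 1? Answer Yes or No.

Against E this mix gives (61/110)·(-8) + (49/110)·3 = -31/10.
Against W this mix gives (61/110)·4 + (49/110)·(-7) = -9/10.
Player 2 will play E, holding Player 1 to -31/10. Shifting weight toward the row that does better against E would raise this floor (the equalizing mix achieves -2 against both E and W), so the proposed strategy is not optimal.

No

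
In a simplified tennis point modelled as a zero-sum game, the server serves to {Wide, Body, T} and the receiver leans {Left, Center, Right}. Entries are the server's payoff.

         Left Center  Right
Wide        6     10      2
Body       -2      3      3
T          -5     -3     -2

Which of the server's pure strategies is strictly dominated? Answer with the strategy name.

T

Wide gives a strictly higher payoff than T against every column: 6 > -5, 10 > -3, 2 > -2.
So T is strictly dominated and the server never plays it.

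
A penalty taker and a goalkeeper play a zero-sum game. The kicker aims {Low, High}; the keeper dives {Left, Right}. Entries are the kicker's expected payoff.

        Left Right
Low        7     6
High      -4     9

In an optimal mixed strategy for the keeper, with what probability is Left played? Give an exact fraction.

Row minima: Low → 6, High → -4; maximin = 6.
Column maxima: Left → 7, Right → 9; minimax = 7.
6 ≠ 7, so there is no saddle point; optimal play is mixed.
Let the kicker play Low with probability p. Expected payoff against Left: 7p + (-4)(1−p) = 11p − 4; against Right: 6p + 9(1−p) = −3p + 9.
Setting these equal: 11p − 4 = −3p + 9 ⇒ 14p = 13 ⇒ p = 13/14, and the value is (11)·(13/14) − 4 = 87/14.
For the keeper: with q = P(Left), equating Low's and High's payoffs gives q + 6 = −13q + 9 ⇒ q = 3/14.

3/14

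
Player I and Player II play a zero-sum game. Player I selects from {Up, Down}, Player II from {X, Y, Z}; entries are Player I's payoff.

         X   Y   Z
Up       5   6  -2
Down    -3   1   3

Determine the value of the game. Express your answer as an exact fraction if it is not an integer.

9/13

Row minima: Up → -2, Down → -3; maximin = -2.
Column maxima: X → 5, Y → 6, Z → 3; minimax = 3.
-2 ≠ 3, so there is no saddle point; optimal play is mixed.
Y is strictly dominated by X (it gives Player I strictly more in every row), so Player II never plays it.
On the remaining 2×2 (Up, Down vs X, Z):
Let Player I play Up with probability p. Expected payoff against X: 5p + (-3)(1−p) = 8p − 3; against Z: (-2)p + 3(1−p) = −5p + 3.
Setting these equal: 8p − 3 = −5p + 3 ⇒ 13p = 6 ⇒ p = 6/13, and the value is (8)·(6/13) − 3 = 9/13.
For Player II: with q = P(X), equating Up's and Down's payoffs gives 7q − 2 = −6q + 3 ⇒ q = 5/13.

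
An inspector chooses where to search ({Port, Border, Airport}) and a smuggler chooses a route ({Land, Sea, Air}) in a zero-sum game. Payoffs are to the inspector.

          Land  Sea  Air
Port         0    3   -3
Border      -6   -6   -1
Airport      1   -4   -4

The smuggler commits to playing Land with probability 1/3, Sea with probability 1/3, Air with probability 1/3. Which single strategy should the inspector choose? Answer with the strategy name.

Port

Expected payoff of Port: (1/3)·0 + (1/3)·3 + (1/3)·(-3) = 0.
Expected payoff of Border: (1/3)·(-6) + (1/3)·(-6) + (1/3)·(-1) = -13/3.
Expected payoff of Airport: (1/3)·1 + (1/3)·(-4) + (1/3)·(-4) = -7/3.
The largest is 0, so the inspector's best response is Port.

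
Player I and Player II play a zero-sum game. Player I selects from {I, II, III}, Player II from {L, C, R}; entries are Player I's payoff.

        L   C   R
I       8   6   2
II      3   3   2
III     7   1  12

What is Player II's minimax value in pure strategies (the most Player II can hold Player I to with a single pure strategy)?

Column maxima: L → 8, C → 6, R → 12.
The smallest of these is 6.

6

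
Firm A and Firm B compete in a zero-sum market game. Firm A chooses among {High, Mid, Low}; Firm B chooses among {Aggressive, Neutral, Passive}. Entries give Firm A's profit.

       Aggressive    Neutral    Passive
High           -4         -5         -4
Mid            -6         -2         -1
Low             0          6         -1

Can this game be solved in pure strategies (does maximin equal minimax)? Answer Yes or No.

Row minima: High → -5, Mid → -6, Low → -1; maximin = -1.
Column maxima: Aggressive → 0, Neutral → 6, Passive → -1; minimax = -1.
maximin = minimax = -1, so a saddle point exists.

Yes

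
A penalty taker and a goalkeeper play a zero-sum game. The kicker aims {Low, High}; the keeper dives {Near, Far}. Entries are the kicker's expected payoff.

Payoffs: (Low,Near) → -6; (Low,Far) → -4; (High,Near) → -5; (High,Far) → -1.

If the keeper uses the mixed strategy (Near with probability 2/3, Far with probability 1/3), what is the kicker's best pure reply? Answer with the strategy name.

Expected payoff of Low: (2/3)·(-6) + (1/3)·(-4) = -16/3.
Expected payoff of High: (2/3)·(-5) + (1/3)·(-1) = -11/3.
The largest is -11/3, so the kicker's best response is High.

High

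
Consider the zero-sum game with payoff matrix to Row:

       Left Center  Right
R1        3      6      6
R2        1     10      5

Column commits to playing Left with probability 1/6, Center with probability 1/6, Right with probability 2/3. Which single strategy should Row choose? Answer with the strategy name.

Expected payoff of R1: (1/6)·3 + (1/6)·6 + (2/3)·6 = 11/2.
Expected payoff of R2: (1/6)·1 + (1/6)·10 + (2/3)·5 = 31/6.
The largest is 11/2, so Row's best response is R1.

R1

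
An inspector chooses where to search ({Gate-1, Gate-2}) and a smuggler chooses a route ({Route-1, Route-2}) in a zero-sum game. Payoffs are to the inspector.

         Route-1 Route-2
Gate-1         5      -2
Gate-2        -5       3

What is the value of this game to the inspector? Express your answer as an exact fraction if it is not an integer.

1/3

Row minima: Gate-1 → -2, Gate-2 → -5; maximin = -2.
Column maxima: Route-1 → 5, Route-2 → 3; minimax = 3.
-2 ≠ 3, so there is no saddle point; optimal play is mixed.
Let the inspector play Gate-1 with probability p. Expected payoff against Route-1: 5p + (-5)(1−p) = 10p − 5; against Route-2: (-2)p + 3(1−p) = −5p + 3.
Setting these equal: 10p − 5 = −5p + 3 ⇒ 15p = 8 ⇒ p = 8/15, and the value is (10)·(8/15) − 5 = 1/3.
For the smuggler: with q = P(Route-1), equating Gate-1's and Gate-2's payoffs gives 7q − 2 = −8q + 3 ⇒ q = 1/3.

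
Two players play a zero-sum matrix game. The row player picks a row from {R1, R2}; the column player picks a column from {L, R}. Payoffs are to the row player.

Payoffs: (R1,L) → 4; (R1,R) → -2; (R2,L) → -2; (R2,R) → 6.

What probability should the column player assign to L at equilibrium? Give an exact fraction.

Row minima: R1 → -2, R2 → -2; maximin = -2.
Column maxima: L → 4, R → 6; minimax = 4.
-2 ≠ 4, so there is no saddle point; optimal play is mixed.
Let the row player play R1 with probability p. Expected payoff against L: 4p + (-2)(1−p) = 6p − 2; against R: (-2)p + 6(1−p) = −8p + 6.
Setting these equal: 6p − 2 = −8p + 6 ⇒ 14p = 8 ⇒ p = 4/7, and the value is (6)·(4/7) − 2 = 10/7.
For the column player: with q = P(L), equating R1's and R2's payoffs gives 6q − 2 = −8q + 6 ⇒ q = 4/7.

4/7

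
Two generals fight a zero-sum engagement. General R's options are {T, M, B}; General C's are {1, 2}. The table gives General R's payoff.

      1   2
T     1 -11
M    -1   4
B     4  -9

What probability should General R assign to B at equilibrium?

5/18

Row minima: T → -11, M → -1, B → -9; maximin = -1.
Column maxima: 1 → 4, 2 → 4; minimax = 4.
-1 ≠ 4, so there is no saddle point; optimal play is mixed.
T is strictly dominated by B, so General R never plays it.
On the remaining 2×2 (M, B vs 1, 2):
Let General R play M with probability p. Expected payoff against 1: (-1)p + 4(1−p) = −5p + 4; against 2: 4p + (-9)(1−p) = 13p − 9.
Setting these equal: −5p + 4 = 13p − 9 ⇒ −18p = -13 ⇒ p = 13/18, and the value is (-5)·(13/18) + 4 = 7/18.
For General C: with q = P(1), equating M's and B's payoffs gives −5q + 4 = 13q − 9 ⇒ q = 13/18.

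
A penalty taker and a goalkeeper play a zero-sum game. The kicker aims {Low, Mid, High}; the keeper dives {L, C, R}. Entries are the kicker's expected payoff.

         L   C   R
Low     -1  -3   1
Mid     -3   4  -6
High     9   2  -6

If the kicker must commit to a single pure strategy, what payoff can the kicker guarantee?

Row minima: Low → -3, Mid → -6, High → -6.
The best of these is -3.

-3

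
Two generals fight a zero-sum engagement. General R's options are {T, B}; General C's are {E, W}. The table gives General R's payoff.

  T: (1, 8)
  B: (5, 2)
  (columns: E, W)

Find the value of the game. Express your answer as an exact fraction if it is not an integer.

Row minima: T → 1, B → 2; maximin = 2.
Column maxima: E → 5, W → 8; minimax = 5.
2 ≠ 5, so there is no saddle point; optimal play is mixed.
Let General R play T with probability p. Expected payoff against E: 1p + 5(1−p) = −4p + 5; against W: 8p + 2(1−p) = 6p + 2.
Setting these equal: −4p + 5 = 6p + 2 ⇒ −10p = -3 ⇒ p = 3/10, and the value is (-4)·(3/10) + 5 = 19/5.
For General C: with q = P(E), equating T's and B's payoffs gives −7q + 8 = 3q + 2 ⇒ q = 3/5.

19/5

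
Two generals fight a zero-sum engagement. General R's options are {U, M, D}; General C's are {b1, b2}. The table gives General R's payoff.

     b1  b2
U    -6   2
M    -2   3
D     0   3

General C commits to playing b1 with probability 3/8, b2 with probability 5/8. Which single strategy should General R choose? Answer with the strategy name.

D

Expected payoff of U: (3/8)·(-6) + (5/8)·2 = -1.
Expected payoff of M: (3/8)·(-2) + (5/8)·3 = 9/8.
Expected payoff of D: (3/8)·0 + (5/8)·3 = 15/8.
The largest is 15/8, so General R's best response is D.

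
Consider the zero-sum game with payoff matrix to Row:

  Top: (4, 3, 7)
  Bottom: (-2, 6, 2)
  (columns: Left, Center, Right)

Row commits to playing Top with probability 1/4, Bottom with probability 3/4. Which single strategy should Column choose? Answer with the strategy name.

Left

If Column plays Left, Row's expected payoff is (1/4)·4 + (3/4)·(-2) = -1/2.
If Column plays Center, Row's expected payoff is (1/4)·3 + (3/4)·6 = 21/4.
If Column plays Right, Row's expected payoff is (1/4)·7 + (3/4)·2 = 13/4.
Column minimizes Row's payoff; the smallest is -1/2, so the best response is Left.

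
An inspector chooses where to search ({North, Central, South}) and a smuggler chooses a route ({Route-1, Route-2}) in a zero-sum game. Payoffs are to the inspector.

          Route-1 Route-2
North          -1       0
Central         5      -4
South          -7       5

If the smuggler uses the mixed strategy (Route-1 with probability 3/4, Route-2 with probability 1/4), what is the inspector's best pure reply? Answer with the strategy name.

Central

Expected payoff of North: (3/4)·(-1) + (1/4)·0 = -3/4.
Expected payoff of Central: (3/4)·5 + (1/4)·(-4) = 11/4.
Expected payoff of South: (3/4)·(-7) + (1/4)·5 = -4.
The largest is 11/4, so the inspector's best response is Central.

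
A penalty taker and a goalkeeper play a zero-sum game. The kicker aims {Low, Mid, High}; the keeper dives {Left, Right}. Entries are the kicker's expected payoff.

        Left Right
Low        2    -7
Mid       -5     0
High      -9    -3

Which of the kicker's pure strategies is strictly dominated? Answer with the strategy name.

High

Mid gives a strictly higher payoff than High against every column: -5 > -9, 0 > -3.
So High is strictly dominated and the kicker never plays it.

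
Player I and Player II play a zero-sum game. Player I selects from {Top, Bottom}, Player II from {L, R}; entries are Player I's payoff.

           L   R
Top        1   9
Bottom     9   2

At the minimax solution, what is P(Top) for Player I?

7/15

Row minima: Top → 1, Bottom → 2; maximin = 2.
Column maxima: L → 9, R → 9; minimax = 9.
2 ≠ 9, so there is no saddle point; optimal play is mixed.
Let Player I play Top with probability p. Expected payoff against L: 1p + 9(1−p) = −8p + 9; against R: 9p + 2(1−p) = 7p + 2.
Setting these equal: −8p + 9 = 7p + 2 ⇒ −15p = -7 ⇒ p = 7/15, and the value is (-8)·(7/15) + 9 = 79/15.
For Player II: with q = P(L), equating Top's and Bottom's payoffs gives −8q + 9 = 7q + 2 ⇒ q = 7/15.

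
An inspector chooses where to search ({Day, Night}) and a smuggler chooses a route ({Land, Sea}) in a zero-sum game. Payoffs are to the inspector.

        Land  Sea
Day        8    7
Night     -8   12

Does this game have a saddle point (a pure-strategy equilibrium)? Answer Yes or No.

Row minima: Day → 7, Night → -8; maximin = 7.
Column maxima: Land → 8, Sea → 12; minimax = 8.
7 ≠ 8, so no pure-strategy equilibrium exists.

No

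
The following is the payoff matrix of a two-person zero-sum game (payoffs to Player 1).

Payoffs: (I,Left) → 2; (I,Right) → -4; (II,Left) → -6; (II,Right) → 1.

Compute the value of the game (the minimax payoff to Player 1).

Row minima: I → -4, II → -6; maximin = -4.
Column maxima: Left → 2, Right → 1; minimax = 1.
-4 ≠ 1, so there is no saddle point; optimal play is mixed.
Let Player 1 play I with probability p. Expected payoff against Left: 2p + (-6)(1−p) = 8p − 6; against Right: (-4)p + 1(1−p) = −5p + 1.
Setting these equal: 8p − 6 = −5p + 1 ⇒ 13p = 7 ⇒ p = 7/13, and the value is (8)·(7/13) − 6 = -22/13.
For Player 2: with q = P(Left), equating I's and II's payoffs gives 6q − 4 = −7q + 1 ⇒ q = 5/13.

-22/13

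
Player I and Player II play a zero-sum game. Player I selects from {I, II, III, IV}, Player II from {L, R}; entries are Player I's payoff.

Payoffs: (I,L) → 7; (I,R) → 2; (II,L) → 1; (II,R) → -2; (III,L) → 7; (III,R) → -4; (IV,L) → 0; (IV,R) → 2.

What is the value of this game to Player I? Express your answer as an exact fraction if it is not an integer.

2

Row minima: I → 2, II → -2, III → -4, IV → 0; maximin = 2.
Column maxima: L → 7, R → 2; minimax = 2.
Since maximin = minimax = 2, there is a saddle point and the value is 2.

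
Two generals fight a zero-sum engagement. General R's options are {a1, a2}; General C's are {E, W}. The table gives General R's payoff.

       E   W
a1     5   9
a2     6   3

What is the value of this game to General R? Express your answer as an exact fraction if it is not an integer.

Row minima: a1 → 5, a2 → 3; maximin = 5.
Column maxima: E → 6, W → 9; minimax = 6.
5 ≠ 6, so there is no saddle point; optimal play is mixed.
Let General R play a1 with probability p. Expected payoff against E: 5p + 6(1−p) = −p + 6; against W: 9p + 3(1−p) = 6p + 3.
Setting these equal: −p + 6 = 6p + 3 ⇒ −7p = -3 ⇒ p = 3/7, and the value is (-1)·(3/7) + 6 = 39/7.
For General C: with q = P(E), equating a1's and a2's payoffs gives −4q + 9 = 3q + 3 ⇒ q = 6/7.

39/7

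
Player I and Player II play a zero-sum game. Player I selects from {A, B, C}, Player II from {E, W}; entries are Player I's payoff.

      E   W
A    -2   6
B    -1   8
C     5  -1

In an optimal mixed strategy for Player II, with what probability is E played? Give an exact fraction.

Row minima: A → -2, B → -1, C → -1; maximin = -1.
Column maxima: E → 5, W → 8; minimax = 5.
-1 ≠ 5, so there is no saddle point; optimal play is mixed.
A is strictly dominated by B, so Player I never plays it.
On the remaining 2×2 (B, C vs E, W):
Let Player I play B with probability p. Expected payoff against E: (-1)p + 5(1−p) = −6p + 5; against W: 8p + (-1)(1−p) = 9p − 1.
Setting these equal: −6p + 5 = 9p − 1 ⇒ −15p = -6 ⇒ p = 2/5, and the value is (-6)·(2/5) + 5 = 13/5.
For Player II: with q = P(E), equating B's and C's payoffs gives −9q + 8 = 6q − 1 ⇒ q = 3/5.

3/5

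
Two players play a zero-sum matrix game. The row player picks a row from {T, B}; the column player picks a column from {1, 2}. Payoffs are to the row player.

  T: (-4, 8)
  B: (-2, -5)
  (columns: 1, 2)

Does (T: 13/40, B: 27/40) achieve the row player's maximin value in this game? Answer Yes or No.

No

Against 1 this mix gives (13/40)·(-4) + (27/40)·(-2) = -53/20.
Against 2 this mix gives (13/40)·8 + (27/40)·(-5) = -31/40.
The column player will play 1, holding the row player to -53/20. Shifting weight toward the row that does better against 1 would raise this floor (the equalizing mix achieves -12/5 against both 1 and 2), so the proposed strategy is not optimal.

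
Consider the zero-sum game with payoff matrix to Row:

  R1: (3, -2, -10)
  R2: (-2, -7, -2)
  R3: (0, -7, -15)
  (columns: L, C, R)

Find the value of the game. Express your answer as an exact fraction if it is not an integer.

-66/13

Row minima: R1 → -10, R2 → -7, R3 → -15; maximin = -7.
Column maxima: L → 3, C → -2, R → -2; minimax = -2.
-7 ≠ -2, so there is no saddle point; optimal play is mixed.
R3 is strictly dominated by R1, so Row never plays it.
L is strictly dominated by C (it gives Row strictly more in every row), so Column never plays it.
On the remaining 2×2 (R1, R2 vs C, R):
Let Row play R1 with probability p. Expected payoff against C: (-2)p + (-7)(1−p) = 5p − 7; against R: (-10)p + (-2)(1−p) = −8p − 2.
Setting these equal: 5p − 7 = −8p − 2 ⇒ 13p = 5 ⇒ p = 5/13, and the value is (5)·(5/13) − 7 = -66/13.
For Column: with q = P(C), equating R1's and R2's payoffs gives 8q − 10 = −5q − 2 ⇒ q = 8/13.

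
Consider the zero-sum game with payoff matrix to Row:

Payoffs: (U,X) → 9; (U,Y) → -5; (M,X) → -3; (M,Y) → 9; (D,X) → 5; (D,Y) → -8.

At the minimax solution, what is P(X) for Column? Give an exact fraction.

7/13

Row minima: U → -5, M → -3, D → -8; maximin = -3.
Column maxima: X → 9, Y → 9; minimax = 9.
-3 ≠ 9, so there is no saddle point; optimal play is mixed.
D is strictly dominated by U, so Row never plays it.
On the remaining 2×2 (U, M vs X, Y):
Let Row play U with probability p. Expected payoff against X: 9p + (-3)(1−p) = 12p − 3; against Y: (-5)p + 9(1−p) = −14p + 9.
Setting these equal: 12p − 3 = −14p + 9 ⇒ 26p = 12 ⇒ p = 6/13, and the value is (12)·(6/13) − 3 = 33/13.
For Column: with q = P(X), equating U's and M's payoffs gives 14q − 5 = −12q + 9 ⇒ q = 7/13.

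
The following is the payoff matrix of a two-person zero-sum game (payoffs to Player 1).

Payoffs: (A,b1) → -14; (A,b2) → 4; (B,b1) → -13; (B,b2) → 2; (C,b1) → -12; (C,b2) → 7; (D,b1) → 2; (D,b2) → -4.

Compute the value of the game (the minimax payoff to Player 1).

Row minima: A → -14, B → -13, C → -12, D → -4; maximin = -4.
Column maxima: b1 → 2, b2 → 7; minimax = 2.
-4 ≠ 2, so there is no saddle point; optimal play is mixed.
A is strictly dominated by C, so Player 1 never plays it.
B is strictly dominated by C, so Player 1 never plays it.
On the remaining 2×2 (C, D vs b1, b2):
Let Player 1 play C with probability p. Expected payoff against b1: (-12)p + 2(1−p) = −14p + 2; against b2: 7p + (-4)(1−p) = 11p − 4.
Setting these equal: −14p + 2 = 11p − 4 ⇒ −25p = -6 ⇒ p = 6/25, and the value is (-14)·(6/25) + 2 = -34/25.
For Player 2: with q = P(b1), equating C's and D's payoffs gives −19q + 7 = 6q − 4 ⇒ q = 11/25.

-34/25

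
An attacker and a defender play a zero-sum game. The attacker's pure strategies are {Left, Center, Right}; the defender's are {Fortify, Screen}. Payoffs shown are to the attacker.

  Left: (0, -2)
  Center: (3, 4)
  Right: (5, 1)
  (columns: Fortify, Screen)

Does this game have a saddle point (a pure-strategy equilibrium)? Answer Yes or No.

No

Row minima: Left → -2, Center → 3, Right → 1; maximin = 3.
Column maxima: Fortify → 5, Screen → 4; minimax = 4.
3 ≠ 4, so no pure-strategy equilibrium exists.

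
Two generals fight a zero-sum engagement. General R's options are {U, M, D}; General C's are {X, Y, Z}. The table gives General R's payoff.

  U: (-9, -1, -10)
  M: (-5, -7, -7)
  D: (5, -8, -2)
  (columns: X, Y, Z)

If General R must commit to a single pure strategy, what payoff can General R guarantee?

-7

Row minima: U → -10, M → -7, D → -8.
The best of these is -7.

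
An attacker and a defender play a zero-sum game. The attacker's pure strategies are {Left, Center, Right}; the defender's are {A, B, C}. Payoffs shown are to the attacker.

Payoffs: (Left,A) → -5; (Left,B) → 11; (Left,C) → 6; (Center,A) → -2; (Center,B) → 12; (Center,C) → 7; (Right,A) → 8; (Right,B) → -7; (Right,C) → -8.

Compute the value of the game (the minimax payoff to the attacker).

8/5

Row minima: Left → -5, Center → -2, Right → -8; maximin = -2.
Column maxima: A → 8, B → 12, C → 7; minimax = 7.
-2 ≠ 7, so there is no saddle point; optimal play is mixed.
Left is strictly dominated by Center, so the attacker never plays it.
B is strictly dominated by C (it gives the attacker strictly more in every row), so the defender never plays it.
On the remaining 2×2 (Center, Right vs A, C):
Let the attacker play Center with probability p. Expected payoff against A: (-2)p + 8(1−p) = −10p + 8; against C: 7p + (-8)(1−p) = 15p − 8.
Setting these equal: −10p + 8 = 15p − 8 ⇒ −25p = -16 ⇒ p = 16/25, and the value is (-10)·(16/25) + 8 = 8/5.
For the defender: with q = P(A), equating Center's and Right's payoffs gives −9q + 7 = 16q − 8 ⇒ q = 3/5.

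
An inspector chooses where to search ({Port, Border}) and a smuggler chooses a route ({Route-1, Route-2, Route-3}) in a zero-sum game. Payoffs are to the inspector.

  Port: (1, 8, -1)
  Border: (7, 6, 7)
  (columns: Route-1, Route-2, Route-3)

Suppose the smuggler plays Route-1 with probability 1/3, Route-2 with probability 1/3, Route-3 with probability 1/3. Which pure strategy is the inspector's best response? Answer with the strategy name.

Border

Expected payoff of Port: (1/3)·1 + (1/3)·8 + (1/3)·(-1) = 8/3.
Expected payoff of Border: (1/3)·7 + (1/3)·6 + (1/3)·7 = 20/3.
The largest is 20/3, so the inspector's best response is Border.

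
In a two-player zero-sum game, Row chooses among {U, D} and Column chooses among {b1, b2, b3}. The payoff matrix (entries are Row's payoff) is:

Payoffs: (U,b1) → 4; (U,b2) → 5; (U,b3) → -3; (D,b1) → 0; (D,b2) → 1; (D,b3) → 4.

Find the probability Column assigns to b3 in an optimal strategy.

Row minima: U → -3, D → 0; maximin = 0.
Column maxima: b1 → 4, b2 → 5, b3 → 4; minimax = 4.
0 ≠ 4, so there is no saddle point; optimal play is mixed.
b2 is strictly dominated by b1 (it gives Row strictly more in every row), so Column never plays it.
On the remaining 2×2 (U, D vs b1, b3):
Let Row play U with probability p. Expected payoff against b1: 4p + 0(1−p) = 4p; against b3: (-3)p + 4(1−p) = −7p + 4.
Setting these equal: 4p = −7p + 4 ⇒ 11p = 4 ⇒ p = 4/11, and the value is (4)·(4/11) = 16/11.
For Column: with q = P(b1), equating U's and D's payoffs gives 7q − 3 = −4q + 4 ⇒ q = 7/11.

4/11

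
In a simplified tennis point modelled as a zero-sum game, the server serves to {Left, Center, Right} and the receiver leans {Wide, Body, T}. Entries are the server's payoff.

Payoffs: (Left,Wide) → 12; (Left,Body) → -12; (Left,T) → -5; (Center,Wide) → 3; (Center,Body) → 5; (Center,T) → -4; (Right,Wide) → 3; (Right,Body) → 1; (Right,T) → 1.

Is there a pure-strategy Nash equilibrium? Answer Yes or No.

Yes

Row minima: Left → -12, Center → -4, Right → 1; maximin = 1.
Column maxima: Wide → 12, Body → 5, T → 1; minimax = 1.
maximin = minimax = 1, so a saddle point exists.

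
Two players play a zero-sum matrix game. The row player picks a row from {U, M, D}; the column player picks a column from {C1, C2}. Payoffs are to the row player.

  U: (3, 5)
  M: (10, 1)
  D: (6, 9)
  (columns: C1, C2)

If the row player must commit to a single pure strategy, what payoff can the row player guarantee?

6

Row minima: U → 3, M → 1, D → 6.
The best of these is 6.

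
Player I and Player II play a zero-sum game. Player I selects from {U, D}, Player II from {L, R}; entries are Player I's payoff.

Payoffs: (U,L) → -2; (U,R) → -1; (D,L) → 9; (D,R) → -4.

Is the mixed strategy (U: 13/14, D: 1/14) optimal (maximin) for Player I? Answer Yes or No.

Against L this mix gives (13/14)·(-2) + (1/14)·9 = -17/14.
Against R this mix gives (13/14)·(-1) + (1/14)·(-4) = -17/14.
All of Player II's active replies (L, R) yield -17/14, and no column does worse for Player I. The mix makes Player II indifferent and guarantees -17/14, so it is optimal.

Yes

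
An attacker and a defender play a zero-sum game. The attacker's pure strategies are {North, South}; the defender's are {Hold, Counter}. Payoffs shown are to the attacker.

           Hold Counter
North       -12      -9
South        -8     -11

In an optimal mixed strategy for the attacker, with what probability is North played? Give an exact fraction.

Row minima: North → -12, South → -11; maximin = -11.
Column maxima: Hold → -8, Counter → -9; minimax = -9.
-11 ≠ -9, so there is no saddle point; optimal play is mixed.
Let the attacker play North with probability p. Expected payoff against Hold: (-12)p + (-8)(1−p) = −4p − 8; against Counter: (-9)p + (-11)(1−p) = 2p − 11.
Setting these equal: −4p − 8 = 2p − 11 ⇒ −6p = -3 ⇒ p = 1/2, and the value is (-4)·(1/2) − 8 = -10.
For the defender: with q = P(Hold), equating North's and South's payoffs gives −3q − 9 = 3q − 11 ⇒ q = 1/3.

1/2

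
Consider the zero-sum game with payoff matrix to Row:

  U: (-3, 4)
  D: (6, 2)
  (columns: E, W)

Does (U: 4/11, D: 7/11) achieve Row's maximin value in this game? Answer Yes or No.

Yes

Against E this mix gives (4/11)·(-3) + (7/11)·6 = 30/11.
Against W this mix gives (4/11)·4 + (7/11)·2 = 30/11.
All of Column's active replies (E, W) yield 30/11, and no column does worse for Row. The mix makes Column indifferent and guarantees 30/11, so it is optimal.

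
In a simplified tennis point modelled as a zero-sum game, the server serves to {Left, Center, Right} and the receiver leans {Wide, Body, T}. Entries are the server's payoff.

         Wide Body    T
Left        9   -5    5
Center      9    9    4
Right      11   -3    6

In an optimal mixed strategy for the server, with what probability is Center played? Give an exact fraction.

Row minima: Left → -5, Center → 4, Right → -3; maximin = 4.
Column maxima: Wide → 11, Body → 9, T → 6; minimax = 6.
4 ≠ 6, so there is no saddle point; optimal play is mixed.
Left is strictly dominated by Right, so the server never plays it.
Wide is strictly dominated by T (it gives the server strictly more in every row), so the receiver never plays it.
On the remaining 2×2 (Center, Right vs Body, T):
Let the server play Center with probability p. Expected payoff against Body: 9p + (-3)(1−p) = 12p − 3; against T: 4p + 6(1−p) = −2p + 6.
Setting these equal: 12p − 3 = −2p + 6 ⇒ 14p = 9 ⇒ p = 9/14, and the value is (12)·(9/14) − 3 = 33/7.
For the receiver: with q = P(Body), equating Center's and Right's payoffs gives 5q + 4 = −9q + 6 ⇒ q = 1/7.

9/14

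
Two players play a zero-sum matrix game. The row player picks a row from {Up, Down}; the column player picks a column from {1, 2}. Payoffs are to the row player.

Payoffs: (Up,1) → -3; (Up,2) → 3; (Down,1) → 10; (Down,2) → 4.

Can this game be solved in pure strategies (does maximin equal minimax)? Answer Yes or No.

Row minima: Up → -3, Down → 4; maximin = 4.
Column maxima: 1 → 10, 2 → 4; minimax = 4.
maximin = minimax = 4, so a saddle point exists.

Yes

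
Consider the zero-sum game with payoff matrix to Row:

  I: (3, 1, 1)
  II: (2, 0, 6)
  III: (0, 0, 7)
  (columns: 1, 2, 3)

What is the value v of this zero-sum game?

1

Row minima: I → 1, II → 0, III → 0; maximin = 1.
Column maxima: 1 → 3, 2 → 1, 3 → 7; minimax = 1.
Since maximin = minimax = 1, there is a saddle point and the value is 1.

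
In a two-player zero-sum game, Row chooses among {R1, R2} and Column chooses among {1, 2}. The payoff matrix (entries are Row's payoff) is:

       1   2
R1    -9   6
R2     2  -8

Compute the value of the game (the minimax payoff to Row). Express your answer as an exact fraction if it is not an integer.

Row minima: R1 → -9, R2 → -8; maximin = -8.
Column maxima: 1 → 2, 2 → 6; minimax = 2.
-8 ≠ 2, so there is no saddle point; optimal play is mixed.
Let Row play R1 with probability p. Expected payoff against 1: (-9)p + 2(1−p) = −11p + 2; against 2: 6p + (-8)(1−p) = 14p − 8.
Setting these equal: −11p + 2 = 14p − 8 ⇒ −25p = -10 ⇒ p = 2/5, and the value is (-11)·(2/5) + 2 = -12/5.
For Column: with q = P(1), equating R1's and R2's payoffs gives −15q + 6 = 10q − 8 ⇒ q = 14/25.

-12/5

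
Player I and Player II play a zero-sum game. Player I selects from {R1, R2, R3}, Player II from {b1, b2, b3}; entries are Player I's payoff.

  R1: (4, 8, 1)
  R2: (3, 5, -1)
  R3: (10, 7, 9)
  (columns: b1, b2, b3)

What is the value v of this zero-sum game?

65/9

Row minima: R1 → 1, R2 → -1, R3 → 7; maximin = 7.
Column maxima: b1 → 10, b2 → 8, b3 → 9; minimax = 8.
7 ≠ 8, so there is no saddle point; optimal play is mixed.
R2 is strictly dominated by R1, so Player I never plays it.
b1 is strictly dominated by b3 (it gives Player I strictly more in every row), so Player II never plays it.
On the remaining 2×2 (R1, R3 vs b2, b3):
Let Player I play R1 with probability p. Expected payoff against b2: 8p + 7(1−p) = p + 7; against b3: 1p + 9(1−p) = −8p + 9.
Setting these equal: p + 7 = −8p + 9 ⇒ 9p = 2 ⇒ p = 2/9, and the value is (1)·(2/9) + 7 = 65/9.
For Player II: with q = P(b2), equating R1's and R3's payoffs gives 7q + 1 = −2q + 9 ⇒ q = 8/9.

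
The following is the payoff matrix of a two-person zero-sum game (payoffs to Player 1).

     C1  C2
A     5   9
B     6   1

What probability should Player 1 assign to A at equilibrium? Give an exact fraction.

5/9

Row minima: A → 5, B → 1; maximin = 5.
Column maxima: C1 → 6, C2 → 9; minimax = 6.
5 ≠ 6, so there is no saddle point; optimal play is mixed.
Let Player 1 play A with probability p. Expected payoff against C1: 5p + 6(1−p) = −p + 6; against C2: 9p + 1(1−p) = 8p + 1.
Setting these equal: −p + 6 = 8p + 1 ⇒ −9p = -5 ⇒ p = 5/9, and the value is (-1)·(5/9) + 6 = 49/9.
For Player 2: with q = P(C1), equating A's and B's payoffs gives −4q + 9 = 5q + 1 ⇒ q = 8/9.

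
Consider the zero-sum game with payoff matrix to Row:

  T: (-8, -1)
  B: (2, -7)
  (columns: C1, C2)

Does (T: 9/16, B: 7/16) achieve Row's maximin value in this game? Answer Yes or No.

Yes

Against C1 this mix gives (9/16)·(-8) + (7/16)·2 = -29/8.
Against C2 this mix gives (9/16)·(-1) + (7/16)·(-7) = -29/8.
All of Column's active replies (C1, C2) yield -29/8, and no column does worse for Row. The mix makes Column indifferent and guarantees -29/8, so it is optimal.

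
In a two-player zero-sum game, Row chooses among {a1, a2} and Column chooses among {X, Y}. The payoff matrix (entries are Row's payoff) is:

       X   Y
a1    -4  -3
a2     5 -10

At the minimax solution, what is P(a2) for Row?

Row minima: a1 → -4, a2 → -10; maximin = -4.
Column maxima: X → 5, Y → -3; minimax = -3.
-4 ≠ -3, so there is no saddle point; optimal play is mixed.
Let Row play a1 with probability p. Expected payoff against X: (-4)p + 5(1−p) = −9p + 5; against Y: (-3)p + (-10)(1−p) = 7p − 10.
Setting these equal: −9p + 5 = 7p − 10 ⇒ −16p = -15 ⇒ p = 15/16, and the value is (-9)·(15/16) + 5 = -55/16.
For Column: with q = P(X), equating a1's and a2's payoffs gives −q − 3 = 15q − 10 ⇒ q = 7/16.

1/16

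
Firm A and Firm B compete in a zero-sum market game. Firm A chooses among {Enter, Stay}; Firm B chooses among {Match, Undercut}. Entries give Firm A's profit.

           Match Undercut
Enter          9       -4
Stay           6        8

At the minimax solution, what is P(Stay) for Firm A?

13/15

Row minima: Enter → -4, Stay → 6; maximin = 6.
Column maxima: Match → 9, Undercut → 8; minimax = 8.
6 ≠ 8, so there is no saddle point; optimal play is mixed.
Let Firm A play Enter with probability p. Expected payoff against Match: 9p + 6(1−p) = 3p + 6; against Undercut: (-4)p + 8(1−p) = −12p + 8.
Setting these equal: 3p + 6 = −12p + 8 ⇒ 15p = 2 ⇒ p = 2/15, and the value is (3)·(2/15) + 6 = 32/5.
For Firm B: with q = P(Match), equating Enter's and Stay's payoffs gives 13q − 4 = −2q + 8 ⇒ q = 4/5.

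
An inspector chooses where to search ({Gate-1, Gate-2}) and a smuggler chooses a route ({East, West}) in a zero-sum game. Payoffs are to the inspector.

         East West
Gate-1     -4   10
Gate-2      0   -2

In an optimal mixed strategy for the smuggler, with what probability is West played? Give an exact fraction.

Row minima: Gate-1 → -4, Gate-2 → -2; maximin = -2.
Column maxima: East → 0, West → 10; minimax = 0.
-2 ≠ 0, so there is no saddle point; optimal play is mixed.
Let the inspector play Gate-1 with probability p. Expected payoff against East: (-4)p + 0(1−p) = −4p; against West: 10p + (-2)(1−p) = 12p − 2.
Setting these equal: −4p = 12p − 2 ⇒ −16p = -2 ⇒ p = 1/8, and the value is (-4)·(1/8) = -1/2.
For the smuggler: with q = P(East), equating Gate-1's and Gate-2's payoffs gives −14q + 10 = 2q − 2 ⇒ q = 3/4.

1/4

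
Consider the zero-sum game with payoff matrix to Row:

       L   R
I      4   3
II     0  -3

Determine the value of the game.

3

Row minima: I → 3, II → -3; maximin = 3.
Column maxima: L → 4, R → 3; minimax = 3.
Since maximin = minimax = 3, there is a saddle point and the value is 3.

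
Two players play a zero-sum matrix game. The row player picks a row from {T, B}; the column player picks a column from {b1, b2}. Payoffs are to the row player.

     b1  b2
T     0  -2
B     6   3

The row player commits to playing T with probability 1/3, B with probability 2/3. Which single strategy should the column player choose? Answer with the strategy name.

b2

If the column player plays b1, the row player's expected payoff is (1/3)·0 + (2/3)·6 = 4.
If the column player plays b2, the row player's expected payoff is (1/3)·(-2) + (2/3)·3 = 4/3.
The column player minimizes the row player's payoff; the smallest is 4/3, so the best response is b2.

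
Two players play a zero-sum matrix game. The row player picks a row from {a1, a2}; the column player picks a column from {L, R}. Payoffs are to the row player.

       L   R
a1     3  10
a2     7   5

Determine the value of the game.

Row minima: a1 → 3, a2 → 5; maximin = 5.
Column maxima: L → 7, R → 10; minimax = 7.
5 ≠ 7, so there is no saddle point; optimal play is mixed.
Let the row player play a1 with probability p. Expected payoff against L: 3p + 7(1−p) = −4p + 7; against R: 10p + 5(1−p) = 5p + 5.
Setting these equal: −4p + 7 = 5p + 5 ⇒ −9p = -2 ⇒ p = 2/9, and the value is (-4)·(2/9) + 7 = 55/9.
For the column player: with q = P(L), equating a1's and a2's payoffs gives −7q + 10 = 2q + 5 ⇒ q = 5/9.

55/9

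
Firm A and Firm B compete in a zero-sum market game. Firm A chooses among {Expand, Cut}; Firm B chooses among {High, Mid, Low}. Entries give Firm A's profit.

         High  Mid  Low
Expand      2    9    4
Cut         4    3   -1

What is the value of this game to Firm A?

Row minima: Expand → 2, Cut → -1; maximin = 2.
Column maxima: High → 4, Mid → 9, Low → 4; minimax = 4.
2 ≠ 4, so there is no saddle point; optimal play is mixed.
Mid is strictly dominated by Low (it gives Firm A strictly more in every row), so Firm B never plays it.
On the remaining 2×2 (Expand, Cut vs High, Low):
Let Firm A play Expand with probability p. Expected payoff against High: 2p + 4(1−p) = −2p + 4; against Low: 4p + (-1)(1−p) = 5p − 1.
Setting these equal: −2p + 4 = 5p − 1 ⇒ −7p = -5 ⇒ p = 5/7, and the value is (-2)·(5/7) + 4 = 18/7.
For Firm B: with q = P(High), equating Expand's and Cut's payoffs gives −2q + 4 = 5q − 1 ⇒ q = 5/7.

18/7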